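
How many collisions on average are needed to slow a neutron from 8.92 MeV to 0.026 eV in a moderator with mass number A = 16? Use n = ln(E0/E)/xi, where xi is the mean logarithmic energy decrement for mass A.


xi = 1 + (A-1)^2/(2A)*ln((A-1)/(A+1)) = 0.1199467 (for A = 16)
n = ln(E0/E) / xi
n = ln(8.92e6 / 0.026) / 0.1199467
n = ln(3.430769e+08) / 0.1199467 = 163.85

163.85


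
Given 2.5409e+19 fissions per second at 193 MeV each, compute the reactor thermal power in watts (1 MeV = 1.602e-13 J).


P = fission_rate * E_MeV * 1.602e-13
P = 2.5409e+19 * 193 * 1.602e-13
P = 7.8561e+08 W

7.8561e+08


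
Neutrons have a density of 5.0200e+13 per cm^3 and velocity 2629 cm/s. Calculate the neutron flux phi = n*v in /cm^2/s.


phi = n * v
phi = 5.0200e+13 * 2629
phi = 1.3198e+17 /cm^2/s

1.3198e+17


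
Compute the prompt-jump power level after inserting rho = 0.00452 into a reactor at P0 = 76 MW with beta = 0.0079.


P1/P0 = beta / (beta - rho)
P1/P0 = 0.0079 / (0.0079 - 0.00452) = 2.337278
P1 = 76 * 2.337278 = 177.63 MW

177.63


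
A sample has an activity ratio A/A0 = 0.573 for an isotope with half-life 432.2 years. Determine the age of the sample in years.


lambda = ln(2) / t_half = ln(2) / 432.2 = 0.001603765 /yr
t = -ln(A/A0) / lambda
t = -ln(0.573) / 0.001603765
t = 347.23 yr

347.23


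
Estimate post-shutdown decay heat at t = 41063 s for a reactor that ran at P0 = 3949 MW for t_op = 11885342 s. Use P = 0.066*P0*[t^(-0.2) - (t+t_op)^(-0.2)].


P/P0 = 0.066 * [t^(-0.2) - (t + t_op)^(-0.2)]
P/P0 = 0.066 * [41063^(-0.2) - (41063 + 11885342)^(-0.2)]
P/P0 = 0.066 * [0.1194840 - 0.03843245] = 0.005349402
P = 3949 * 0.005349402 = 21.125 MW

21.125


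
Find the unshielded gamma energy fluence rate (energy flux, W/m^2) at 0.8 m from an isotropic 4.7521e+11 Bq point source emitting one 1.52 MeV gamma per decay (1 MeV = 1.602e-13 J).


psi = A * E * 1.602e-13 / (4*pi*r^2)
psi = 4.7521e+11 * 1.52 * 1.602e-13 / (4*pi*0.8^2)
psi = 0.014388 W/m^2

0.014388


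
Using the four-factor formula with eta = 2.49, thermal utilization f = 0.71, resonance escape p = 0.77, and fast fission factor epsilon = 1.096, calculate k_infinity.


k_inf = eta * f * p * epsilon
k_inf = 2.49 * 0.71 * 0.77 * 1.096
k_inf = 1.4920

1.4920


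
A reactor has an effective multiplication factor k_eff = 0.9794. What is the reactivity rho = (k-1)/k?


rho = (k_eff - 1) / k_eff
rho = (0.9794 - 1) / 0.9794
rho = -0.021033

-0.021033


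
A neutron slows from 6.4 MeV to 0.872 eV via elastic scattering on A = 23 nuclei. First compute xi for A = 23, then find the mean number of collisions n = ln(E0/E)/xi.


xi = 1 + (A-1)^2/(2A)*ln((A-1)/(A+1)) = 0.08448899 (for A = 23)
n = ln(E0/E) / xi
n = ln(6.4e6 / 0.872) / 0.08448899
n = ln(7.339450e+06) / 0.08448899 = 187.11

187.11


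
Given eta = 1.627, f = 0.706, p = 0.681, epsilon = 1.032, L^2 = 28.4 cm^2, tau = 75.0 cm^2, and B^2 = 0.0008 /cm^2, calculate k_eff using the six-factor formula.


k_inf = eta*f*p*eps = 1.627*0.706*0.681*1.032 = 0.8072705
P_TNL = 1/(1 + L^2*B^2) = 1/(1 + 28.4*0.0008) = 0.9777847
P_FNL = exp(-B^2*tau) = exp(-0.0008*75.0) = 0.9417645
k_eff = k_inf * P_TNL * P_FNL = 0.8072705 * 0.9777847 * 0.9417645
k_eff = 0.74337

0.74337


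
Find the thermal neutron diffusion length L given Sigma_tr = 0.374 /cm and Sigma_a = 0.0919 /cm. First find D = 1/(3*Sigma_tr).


D = 1 / (3 * Sigma_tr) = 1 / (3 * 0.374) = 0.8912656 cm
L = sqrt(D / Sigma_a)
L = sqrt(0.8912656 / 0.0919)
L = 3.1142 cm

3.1142


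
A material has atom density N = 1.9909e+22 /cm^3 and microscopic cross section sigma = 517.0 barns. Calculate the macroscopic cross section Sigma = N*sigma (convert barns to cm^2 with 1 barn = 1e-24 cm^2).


Sigma = N * sigma_barns * 1e-24
Sigma = 1.9909e+22 * 517.0 * 1e-24
Sigma = 10.293 /cm

10.293


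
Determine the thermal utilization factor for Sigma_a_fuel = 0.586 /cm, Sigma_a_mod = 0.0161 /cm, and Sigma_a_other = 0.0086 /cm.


f = Sigma_a_fuel / (Sigma_a_fuel + Sigma_a_mod + Sigma_a_other)
f = 0.586 / (0.586 + 0.0161 + 0.0086)
f = 0.95955

0.95955


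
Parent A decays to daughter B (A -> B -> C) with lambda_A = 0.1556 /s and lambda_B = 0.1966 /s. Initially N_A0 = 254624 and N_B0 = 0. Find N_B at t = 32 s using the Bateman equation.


N_B(t) = lambda_A * N_A0 / (lambda_B - lambda_A) * [exp(-lambda_A*t) - exp(-lambda_B*t)]
exp(-0.1556*32) = 0.006879564; exp(-0.1966*32) = 0.001852536
N_B = 0.1556 * 254624 / (0.1966 - 0.1556) * (0.006879564 - 0.001852536)
N_B = 4857.8

4857.8


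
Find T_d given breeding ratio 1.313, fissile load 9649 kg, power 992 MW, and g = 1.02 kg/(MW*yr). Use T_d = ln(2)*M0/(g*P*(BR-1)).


Breeding gain G = BR - 1 = 1.313 - 1 = 0.313
Fissile production rate = g * P * G = 1.02 * 992 * 0.313 = 316.70592 kg/yr
T_d = ln(2) * M0 / (g * P * G)
T_d = ln(2) * 9649 / 316.70592 = 21.118 yr

21.118


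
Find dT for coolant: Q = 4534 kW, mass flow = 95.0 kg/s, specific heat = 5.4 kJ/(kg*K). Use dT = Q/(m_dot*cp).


dT = Q / (m_dot * cp)
dT = 4534 / (95.0 * 5.4)
dT = 8.8382 C

8.8382


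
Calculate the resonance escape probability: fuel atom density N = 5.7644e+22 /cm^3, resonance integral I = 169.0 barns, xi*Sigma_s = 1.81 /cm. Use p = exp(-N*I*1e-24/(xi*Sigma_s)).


p = exp(-N * I * 1e-24 / (xi*Sigma_s))
p = exp(-5.7644e+22 * 169.0 * 1e-24 / 1.81)
p = 0.0045976

0.0045976


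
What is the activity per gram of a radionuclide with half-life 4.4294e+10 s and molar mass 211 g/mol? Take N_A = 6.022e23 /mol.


lambda = ln(2) / t_half = ln(2) / 4.4294e+10 = 1.564878e-11 /s
SA = lambda * N_A / M
SA = 1.564878e-11 * 6.022e23 / 211
SA = 4.4662e+10 Bq/g

4.4662e+10


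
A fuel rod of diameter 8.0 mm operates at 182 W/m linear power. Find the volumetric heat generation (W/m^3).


r = D / 2 / 1000 = 8.0 / 2 / 1000 = 0.004 m
q''' = q' / (pi * r^2)
q''' = 182 / (pi * 0.004^2)
q''' = 3.6208e+06 W/m^3

3.6208e+06


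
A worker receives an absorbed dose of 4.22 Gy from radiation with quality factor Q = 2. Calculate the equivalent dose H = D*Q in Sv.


H = D * Q
H = 4.22 * 2
H = 8.4400 Sv

8.4400


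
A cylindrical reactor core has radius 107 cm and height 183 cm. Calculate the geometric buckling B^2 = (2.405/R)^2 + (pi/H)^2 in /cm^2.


B^2 = (2.405/R)^2 + (pi/H)^2
B^2 = (2.405/107)^2 + (pi/183)^2
B^2 = 7.9991e-04 /cm^2

7.9991e-04


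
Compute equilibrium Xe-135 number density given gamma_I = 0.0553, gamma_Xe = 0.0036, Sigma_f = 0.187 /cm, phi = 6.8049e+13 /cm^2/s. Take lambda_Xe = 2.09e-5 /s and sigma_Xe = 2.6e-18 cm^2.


Xe_eq = (gamma_I + gamma_Xe) * Sigma_f * phi / (lambda_Xe + sigma_Xe * phi)
Numerator = (0.0553 + 0.0036) * 0.187 * 6.8049e+13 = 7.495121e+11
Denominator = 2.09e-5 + 2.6e-18 * 6.8049e+13 = 1.978274e-04
Xe_eq = 7.495121e+11 / 1.978274e-04 = 3.7887e+15 /cm^3

3.7887e+15


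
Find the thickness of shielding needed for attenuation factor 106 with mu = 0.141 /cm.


x = ln(factor) / mu
x = ln(106) / 0.141
x = 33.074 cm

33.074


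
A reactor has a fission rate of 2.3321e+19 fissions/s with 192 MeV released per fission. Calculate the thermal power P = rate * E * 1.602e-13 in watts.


P = fission_rate * E_MeV * 1.602e-13
P = 2.3321e+19 * 192 * 1.602e-13
P = 7.1732e+08 W

7.1732e+08


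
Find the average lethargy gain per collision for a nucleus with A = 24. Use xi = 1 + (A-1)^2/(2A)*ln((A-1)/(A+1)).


xi = 1 + (A-1)^2/(2A) * ln((A-1)/(A+1))
xi = 1 + (24-1)^2/(2*24) * ln((24-1)/(24 +1))
xi = 0.081065

0.081065


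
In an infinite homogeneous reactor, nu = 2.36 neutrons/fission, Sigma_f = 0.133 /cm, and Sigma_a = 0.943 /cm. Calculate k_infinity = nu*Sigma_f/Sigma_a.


k_inf = nu * Sigma_f / Sigma_a
k_inf = 2.36 * 0.133 / 0.943
k_inf = 0.33285

0.33285


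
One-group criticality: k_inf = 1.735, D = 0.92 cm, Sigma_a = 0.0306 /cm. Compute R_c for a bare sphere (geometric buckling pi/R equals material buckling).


L^2 = D / Sigma_a = 0.92 / 0.0306 = 30.06536 cm^2
B_m^2 = (k_inf - 1) / L^2 = (1.735 - 1) / 30.06536 = 0.02444674 /cm^2
For a bare sphere: B_g = pi/R, so R_c = pi / sqrt(B_m^2)
R_c = pi / sqrt(0.02444674) = 20.093 cm

20.093


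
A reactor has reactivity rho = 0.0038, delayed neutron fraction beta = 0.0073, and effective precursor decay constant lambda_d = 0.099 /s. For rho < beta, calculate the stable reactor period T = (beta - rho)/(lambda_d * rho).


T = (beta - rho) / (lambda_d * rho)
T = (0.0073 - 0.0038) / (0.099 * 0.0038)
T = 9.3036 s

9.3036


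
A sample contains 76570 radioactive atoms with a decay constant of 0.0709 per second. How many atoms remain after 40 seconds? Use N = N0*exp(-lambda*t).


N = N0 * exp(-lambda * t)
N = 76570 * exp(-0.0709 * 40)
N = 4491.6

4491.6


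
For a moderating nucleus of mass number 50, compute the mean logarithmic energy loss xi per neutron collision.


xi = 1 + (A-1)^2/(2A) * ln((A-1)/(A+1))
xi = 1 + (50-1)^2/(2*50) * ln((50-1)/(50 +1))
xi = 0.039472

0.039472


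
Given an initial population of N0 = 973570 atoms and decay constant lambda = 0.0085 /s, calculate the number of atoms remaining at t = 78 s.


N = N0 * exp(-lambda * t)
N = 973570 * exp(-0.0085 * 78)
N = 501684

501684


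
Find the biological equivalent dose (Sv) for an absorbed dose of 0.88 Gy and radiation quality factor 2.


H = D * Q
H = 0.88 * 2
H = 1.7600 Sv

1.7600


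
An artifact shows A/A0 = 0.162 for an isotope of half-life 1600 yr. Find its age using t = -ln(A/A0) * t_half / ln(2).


lambda = ln(2) / t_half = ln(2) / 1600 = 4.332170e-04 /yr
t = -ln(A/A0) / lambda
t = -ln(0.162) / 4.332170e-04
t = 4201.5 yr

4201.5


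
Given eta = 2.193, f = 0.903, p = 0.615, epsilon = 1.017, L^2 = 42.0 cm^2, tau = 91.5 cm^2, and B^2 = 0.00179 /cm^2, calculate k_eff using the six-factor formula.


k_inf = eta*f*p*eps = 2.193*0.903*0.615*1.017 = 1.238575
P_TNL = 1/(1 + L^2*B^2) = 1/(1 + 42.0*0.00179) = 0.9300768
P_FNL = exp(-B^2*tau) = exp(-0.00179*91.5) = 0.8489245
k_eff = k_inf * P_TNL * P_FNL = 1.238575 * 0.9300768 * 0.8489245
k_eff = 0.97794

0.97794


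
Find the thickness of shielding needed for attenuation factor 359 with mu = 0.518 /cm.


x = ln(factor) / mu
x = ln(359) / 0.518
x = 11.358 cm

11.358


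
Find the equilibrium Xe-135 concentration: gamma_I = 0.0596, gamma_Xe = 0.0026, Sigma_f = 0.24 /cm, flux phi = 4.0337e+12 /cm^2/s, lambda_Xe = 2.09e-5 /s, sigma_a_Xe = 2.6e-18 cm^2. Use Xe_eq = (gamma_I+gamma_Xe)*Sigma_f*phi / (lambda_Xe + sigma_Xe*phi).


Xe_eq = (gamma_I + gamma_Xe) * Sigma_f * phi / (lambda_Xe + sigma_Xe * phi)
Numerator = (0.0596 + 0.0026) * 0.24 * 4.0337e+12 = 6.021507e+10
Denominator = 2.09e-5 + 2.6e-18 * 4.0337e+12 = 3.138762e-05
Xe_eq = 6.021507e+10 / 3.138762e-05 = 1.9184e+15 /cm^3

1.9184e+15


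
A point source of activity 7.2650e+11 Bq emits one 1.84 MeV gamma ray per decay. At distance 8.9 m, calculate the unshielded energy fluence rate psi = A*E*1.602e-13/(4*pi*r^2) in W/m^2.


psi = A * E * 1.602e-13 / (4*pi*r^2)
psi = 7.2650e+11 * 1.84 * 1.602e-13 / (4*pi*8.9^2)
psi = 2.1514e-04 W/m^2

2.1514e-04


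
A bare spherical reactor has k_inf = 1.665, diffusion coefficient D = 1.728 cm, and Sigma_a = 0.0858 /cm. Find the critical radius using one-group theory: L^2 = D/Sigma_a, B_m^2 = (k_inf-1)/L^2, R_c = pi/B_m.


L^2 = D / Sigma_a = 1.728 / 0.0858 = 20.13986 cm^2
B_m^2 = (k_inf - 1) / L^2 = (1.665 - 1) / 20.13986 = 0.03301910 /cm^2
For a bare sphere: B_g = pi/R, so R_c = pi / sqrt(B_m^2)
R_c = pi / sqrt(0.03301910) = 17.289 cm

17.289


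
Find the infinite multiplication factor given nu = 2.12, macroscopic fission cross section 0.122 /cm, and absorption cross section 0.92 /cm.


k_inf = nu * Sigma_f / Sigma_a
k_inf = 2.12 * 0.122 / 0.92
k_inf = 0.28113

0.28113


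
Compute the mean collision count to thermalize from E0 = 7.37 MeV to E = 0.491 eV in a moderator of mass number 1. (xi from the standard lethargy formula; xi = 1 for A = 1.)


xi = 1 + (A-1)^2/(2A)*ln((A-1)/(A+1)) = 1 (for A = 1)
n = ln(E0/E) / xi
n = ln(7.37e6 / 0.491) / 1
n = ln(1.501018e+07) / 1 = 16.524

16.524


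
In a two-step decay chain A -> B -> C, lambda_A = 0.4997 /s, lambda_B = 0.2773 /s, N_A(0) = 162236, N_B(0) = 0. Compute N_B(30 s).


N_B(t) = lambda_A * N_A0 / (lambda_B - lambda_A) * [exp(-lambda_A*t) - exp(-lambda_B*t)]
exp(-0.4997*30) = 3.086679e-07; exp(-0.2773*30) = 2.438396e-04
N_B = 0.4997 * 162236 / (0.2773 - 0.4997) * (3.086679e-07 - 2.438396e-04)
N_B = 88.772

88.772


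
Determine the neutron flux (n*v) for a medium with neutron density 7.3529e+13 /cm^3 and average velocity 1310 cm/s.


phi = n * v
phi = 7.3529e+13 * 1310
phi = 9.6323e+16 /cm^2/s

9.6323e+16


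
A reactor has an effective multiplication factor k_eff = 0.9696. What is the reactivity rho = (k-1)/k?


rho = (k_eff - 1) / k_eff
rho = (0.9696 - 1) / 0.9696
rho = -0.031353

-0.031353


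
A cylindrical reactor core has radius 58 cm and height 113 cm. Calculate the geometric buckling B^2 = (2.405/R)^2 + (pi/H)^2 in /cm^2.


B^2 = (2.405/R)^2 + (pi/H)^2
B^2 = (2.405/58)^2 + (pi/113)^2
B^2 = 0.0024923 /cm^2

0.0024923


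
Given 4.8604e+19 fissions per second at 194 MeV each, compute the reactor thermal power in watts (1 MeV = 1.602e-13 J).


P = fission_rate * E_MeV * 1.602e-13
P = 4.8604e+19 * 194 * 1.602e-13
P = 1.5106e+09 W

1.5106e+09


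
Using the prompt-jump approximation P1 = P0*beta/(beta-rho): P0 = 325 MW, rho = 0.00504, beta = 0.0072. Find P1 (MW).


P1/P0 = beta / (beta - rho)
P1/P0 = 0.0072 / (0.0072 - 0.00504) = 3.333333
P1 = 325 * 3.333333 = 1083.3 MW

1083.3


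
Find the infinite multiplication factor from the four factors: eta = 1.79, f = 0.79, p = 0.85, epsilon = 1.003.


k_inf = eta * f * p * epsilon
k_inf = 1.79 * 0.79 * 0.85 * 1.003
k_inf = 1.2056

1.2056


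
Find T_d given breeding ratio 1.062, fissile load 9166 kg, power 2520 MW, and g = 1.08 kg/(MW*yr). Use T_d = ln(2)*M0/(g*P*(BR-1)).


Breeding gain G = BR - 1 = 1.062 - 1 = 0.062
Fissile production rate = g * P * G = 1.08 * 2520 * 0.062 = 168.7392 kg/yr
T_d = ln(2) * M0 / (g * P * G)
T_d = ln(2) * 9166 / 168.7392 = 37.652 yr

37.652


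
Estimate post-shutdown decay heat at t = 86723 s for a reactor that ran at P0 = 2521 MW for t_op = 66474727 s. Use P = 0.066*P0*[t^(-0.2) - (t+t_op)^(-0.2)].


P/P0 = 0.066 * [t^(-0.2) - (t + t_op)^(-0.2)]
P/P0 = 0.066 * [86723^(-0.2) - (86723 + 66474727)^(-0.2)]
P/P0 = 0.066 * [0.1028900 - 0.02724931] = 0.004992286
P = 2521 * 0.004992286 = 12.586 MW

12.586


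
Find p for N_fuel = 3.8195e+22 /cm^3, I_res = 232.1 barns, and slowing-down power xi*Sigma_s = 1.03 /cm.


p = exp(-N * I * 1e-24 / (xi*Sigma_s))
p = exp(-3.8195e+22 * 232.1 * 1e-24 / 1.03)
p = 1.8285e-04

1.8285e-04


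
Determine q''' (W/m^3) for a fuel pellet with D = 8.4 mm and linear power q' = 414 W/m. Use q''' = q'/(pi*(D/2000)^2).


r = D / 2 / 1000 = 8.4 / 2 / 1000 = 0.0042 m
q''' = q' / (pi * r^2)
q''' = 414 / (pi * 0.0042^2)
q''' = 7.4705e+06 W/m^3

7.4705e+06


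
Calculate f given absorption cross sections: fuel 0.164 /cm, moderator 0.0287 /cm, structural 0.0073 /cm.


f = Sigma_a_fuel / (Sigma_a_fuel + Sigma_a_mod + Sigma_a_other)
f = 0.164 / (0.164 + 0.0287 + 0.0073)
f = 0.82000

0.82000


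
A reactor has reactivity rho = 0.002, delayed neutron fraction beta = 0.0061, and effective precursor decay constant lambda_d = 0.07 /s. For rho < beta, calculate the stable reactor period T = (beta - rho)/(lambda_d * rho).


T = (beta - rho) / (lambda_d * rho)
T = (0.0061 - 0.002) / (0.07 * 0.002)
T = 29.286 s

29.286


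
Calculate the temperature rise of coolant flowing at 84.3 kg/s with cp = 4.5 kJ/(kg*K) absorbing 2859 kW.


dT = Q / (m_dot * cp)
dT = 2859 / (84.3 * 4.5)
dT = 7.5366 C

7.5366


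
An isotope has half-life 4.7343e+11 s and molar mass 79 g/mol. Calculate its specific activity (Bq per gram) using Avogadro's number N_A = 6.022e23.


lambda = ln(2) / t_half = ln(2) / 4.7343e+11 = 1.464096e-12 /s
SA = lambda * N_A / M
SA = 1.464096e-12 * 6.022e23 / 79
SA = 1.1160e+10 Bq/g

1.1160e+10


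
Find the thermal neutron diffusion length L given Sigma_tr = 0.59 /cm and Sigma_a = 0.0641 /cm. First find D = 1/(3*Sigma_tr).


D = 1 / (3 * Sigma_tr) = 1 / (3 * 0.59) = 0.5649718 cm
L = sqrt(D / Sigma_a)
L = sqrt(0.5649718 / 0.0641)
L = 2.9688 cm

2.9688


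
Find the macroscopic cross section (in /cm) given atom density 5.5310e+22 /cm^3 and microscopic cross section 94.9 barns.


Sigma = N * sigma_barns * 1e-24
Sigma = 5.5310e+22 * 94.9 * 1e-24
Sigma = 5.2489 /cm

5.2489


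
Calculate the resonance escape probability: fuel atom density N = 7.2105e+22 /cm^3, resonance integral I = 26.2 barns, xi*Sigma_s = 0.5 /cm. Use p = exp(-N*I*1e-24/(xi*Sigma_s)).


p = exp(-N * I * 1e-24 / (xi*Sigma_s))
p = exp(-7.2105e+22 * 26.2 * 1e-24 / 0.5)
p = 0.022861

0.022861


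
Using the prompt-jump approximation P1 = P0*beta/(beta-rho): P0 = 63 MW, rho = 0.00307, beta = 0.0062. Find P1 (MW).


P1/P0 = beta / (beta - rho)
P1/P0 = 0.0062 / (0.0062 - 0.00307) = 1.980831
P1 = 63 * 1.980831 = 124.79 MW

124.79


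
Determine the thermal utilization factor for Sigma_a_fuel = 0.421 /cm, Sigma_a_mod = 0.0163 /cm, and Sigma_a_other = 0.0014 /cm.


f = Sigma_a_fuel / (Sigma_a_fuel + Sigma_a_mod + Sigma_a_other)
f = 0.421 / (0.421 + 0.0163 + 0.0014)
f = 0.95965

0.95965


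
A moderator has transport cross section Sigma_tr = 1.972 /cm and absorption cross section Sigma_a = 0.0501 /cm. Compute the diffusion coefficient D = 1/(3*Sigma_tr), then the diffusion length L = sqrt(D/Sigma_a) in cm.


D = 1 / (3 * Sigma_tr) = 1 / (3 * 1.972) = 0.1690331 cm
L = sqrt(D / Sigma_a)
L = sqrt(0.1690331 / 0.0501)
L = 1.8368 cm

1.8368


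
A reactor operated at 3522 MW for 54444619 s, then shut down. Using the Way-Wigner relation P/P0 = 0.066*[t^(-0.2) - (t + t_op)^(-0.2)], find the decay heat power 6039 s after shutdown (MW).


P/P0 = 0.066 * [t^(-0.2) - (t + t_op)^(-0.2)]
P/P0 = 0.066 * [6039^(-0.2) - (6039 + 54444619)^(-0.2)]
P/P0 = 0.066 * [0.1753101 - 0.02836608] = 0.009698305
P = 3522 * 0.009698305 = 34.157 MW

34.157


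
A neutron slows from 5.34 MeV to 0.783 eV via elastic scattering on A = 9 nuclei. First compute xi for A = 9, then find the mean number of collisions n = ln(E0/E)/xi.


xi = 1 + (A-1)^2/(2A)*ln((A-1)/(A+1)) = 0.2066007 (for A = 9)
n = ln(E0/E) / xi
n = ln(5.34e6 / 0.783) / 0.2066007
n = ln(6.819923e+06) / 0.2066007 = 76.163

76.163


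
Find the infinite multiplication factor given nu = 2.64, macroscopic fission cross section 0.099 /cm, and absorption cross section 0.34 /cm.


k_inf = nu * Sigma_f / Sigma_a
k_inf = 2.64 * 0.099 / 0.34
k_inf = 0.76871

0.76871


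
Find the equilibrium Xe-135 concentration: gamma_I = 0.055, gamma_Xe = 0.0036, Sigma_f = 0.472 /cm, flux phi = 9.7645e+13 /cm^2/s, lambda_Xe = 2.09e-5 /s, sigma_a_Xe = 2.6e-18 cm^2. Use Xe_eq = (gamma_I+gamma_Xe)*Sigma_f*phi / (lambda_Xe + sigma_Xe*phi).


Xe_eq = (gamma_I + gamma_Xe) * Sigma_f * phi / (lambda_Xe + sigma_Xe * phi)
Numerator = (0.055 + 0.0036) * 0.472 * 9.7645e+13 = 2.700783e+12
Denominator = 2.09e-5 + 2.6e-18 * 9.7645e+13 = 2.747770e-04
Xe_eq = 2.700783e+12 / 2.747770e-04 = 9.8290e+15 /cm^3

9.8290e+15


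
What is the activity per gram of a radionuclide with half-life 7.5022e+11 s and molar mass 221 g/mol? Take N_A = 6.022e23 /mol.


lambda = ln(2) / t_half = ln(2) / 7.5022e+11 = 9.239252e-13 /s
SA = lambda * N_A / M
SA = 9.239252e-13 * 6.022e23 / 221
SA = 2.5176e+09 Bq/g

2.5176e+09


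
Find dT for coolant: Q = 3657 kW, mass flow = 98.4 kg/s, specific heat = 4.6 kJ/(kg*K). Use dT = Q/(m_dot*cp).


dT = Q / (m_dot * cp)
dT = 3657 / (98.4 * 4.6)
dT = 8.0793 C

8.0793


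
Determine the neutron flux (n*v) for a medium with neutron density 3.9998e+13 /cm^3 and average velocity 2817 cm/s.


phi = n * v
phi = 3.9998e+13 * 2817
phi = 1.1267e+17 /cm^2/s

1.1267e+17


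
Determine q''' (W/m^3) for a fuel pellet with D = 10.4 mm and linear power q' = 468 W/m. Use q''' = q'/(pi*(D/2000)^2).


r = D / 2 / 1000 = 10.4 / 2 / 1000 = 0.0052 m
q''' = q' / (pi * r^2)
q''' = 468 / (pi * 0.0052^2)
q''' = 5.5092e+06 W/m^3

5.5092e+06


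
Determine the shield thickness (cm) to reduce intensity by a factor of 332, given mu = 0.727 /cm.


x = ln(factor) / mu
x = ln(332) / 0.727
x = 7.9851 cm

7.9851


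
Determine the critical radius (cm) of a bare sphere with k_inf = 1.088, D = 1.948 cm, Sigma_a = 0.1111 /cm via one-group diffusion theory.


L^2 = D / Sigma_a = 1.948 / 0.1111 = 17.53375 cm^2
B_m^2 = (k_inf - 1) / L^2 = (1.088 - 1) / 17.53375 = 0.005018892 /cm^2
For a bare sphere: B_g = pi/R, so R_c = pi / sqrt(B_m^2)
R_c = pi / sqrt(0.005018892) = 44.345 cm

44.345


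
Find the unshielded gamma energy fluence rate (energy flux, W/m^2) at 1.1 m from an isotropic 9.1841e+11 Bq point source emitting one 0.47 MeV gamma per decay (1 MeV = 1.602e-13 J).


psi = A * E * 1.602e-13 / (4*pi*r^2)
psi = 9.1841e+11 * 0.47 * 1.602e-13 / (4*pi*1.1^2)
psi = 0.0045478 W/m^2

0.0045478


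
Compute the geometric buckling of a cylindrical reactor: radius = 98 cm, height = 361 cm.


B^2 = (2.405/R)^2 + (pi/H)^2
B^2 = (2.405/98)^2 + (pi/361)^2
B^2 = 6.7798e-04 /cm^2

6.7798e-04


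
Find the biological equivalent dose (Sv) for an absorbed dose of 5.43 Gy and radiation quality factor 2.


H = D * Q
H = 5.43 * 2
H = 10.860 Sv

10.860


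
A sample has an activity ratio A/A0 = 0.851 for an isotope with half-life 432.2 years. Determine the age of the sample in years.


lambda = ln(2) / t_half = ln(2) / 432.2 = 0.001603765 /yr
t = -ln(A/A0) / lambda
t = -ln(0.851) / 0.001603765
t = 100.60 yr

100.60


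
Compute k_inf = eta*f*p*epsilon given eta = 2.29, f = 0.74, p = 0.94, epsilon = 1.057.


k_inf = eta * f * p * epsilon
k_inf = 2.29 * 0.74 * 0.94 * 1.057
k_inf = 1.6837

1.6837


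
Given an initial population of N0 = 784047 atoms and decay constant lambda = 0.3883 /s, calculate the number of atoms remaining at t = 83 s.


N = N0 * exp(-lambda * t)
N = 784047 * exp(-0.3883 * 83)
N = 7.8978e-09

7.8978e-09


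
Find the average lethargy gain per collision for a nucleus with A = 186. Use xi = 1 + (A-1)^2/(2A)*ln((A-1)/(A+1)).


xi = 1 + (A-1)^2/(2A) * ln((A-1)/(A+1))
xi = 1 + (186-1)^2/(2*186) * ln((186-1)/(186 +1))
xi = 0.010714

0.010714


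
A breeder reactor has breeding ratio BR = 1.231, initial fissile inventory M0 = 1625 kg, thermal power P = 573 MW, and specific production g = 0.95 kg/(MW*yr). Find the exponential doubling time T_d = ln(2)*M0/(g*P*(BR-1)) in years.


Breeding gain G = BR - 1 = 1.231 - 1 = 0.231
Fissile production rate = g * P * G = 0.95 * 573 * 0.231 = 125.74485 kg/yr
T_d = ln(2) * M0 / (g * P * G)
T_d = ln(2) * 1625 / 125.74485 = 8.9575 yr

8.9575


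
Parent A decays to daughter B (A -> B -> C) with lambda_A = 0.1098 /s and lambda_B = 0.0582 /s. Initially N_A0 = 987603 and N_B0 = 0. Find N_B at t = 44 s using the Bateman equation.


N_B(t) = lambda_A * N_A0 / (lambda_B - lambda_A) * [exp(-lambda_A*t) - exp(-lambda_B*t)]
exp(-0.1098*44) = 0.007976943; exp(-0.0582*44) = 0.07724292
N_B = 0.1098 * 987603 / (0.0582 - 0.1098) * (0.007976943 - 0.07724292)
N_B = 145564

145564


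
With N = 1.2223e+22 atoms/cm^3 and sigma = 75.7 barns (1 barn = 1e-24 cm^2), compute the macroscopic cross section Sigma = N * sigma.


Sigma = N * sigma_barns * 1e-24
Sigma = 1.2223e+22 * 75.7 * 1e-24
Sigma = 0.92528 /cm

0.92528


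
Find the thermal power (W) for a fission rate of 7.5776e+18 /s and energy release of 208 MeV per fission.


P = fission_rate * E_MeV * 1.602e-13
P = 7.5776e+18 * 208 * 1.602e-13
P = 2.5250e+08 W

2.5250e+08


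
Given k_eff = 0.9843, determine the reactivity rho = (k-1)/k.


rho = (k_eff - 1) / k_eff
rho = (0.9843 - 1) / 0.9843
rho = -0.015950

-0.015950


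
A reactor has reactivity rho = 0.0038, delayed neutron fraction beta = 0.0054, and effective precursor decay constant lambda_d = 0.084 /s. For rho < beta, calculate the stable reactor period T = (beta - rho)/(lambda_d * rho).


T = (beta - rho) / (lambda_d * rho)
T = (0.0054 - 0.0038) / (0.084 * 0.0038)
T = 5.0125 s

5.0125


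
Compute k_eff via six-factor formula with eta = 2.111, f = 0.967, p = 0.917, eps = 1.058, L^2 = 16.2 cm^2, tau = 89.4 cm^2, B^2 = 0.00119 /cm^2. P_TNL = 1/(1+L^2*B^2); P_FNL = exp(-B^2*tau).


k_inf = eta*f*p*eps = 2.111*0.967*0.917*1.058 = 1.980477
P_TNL = 1/(1 + L^2*B^2) = 1/(1 + 16.2*0.00119) = 0.9810866
P_FNL = exp(-B^2*tau) = exp(-0.00119*89.4) = 0.8990775
k_eff = k_inf * P_TNL * P_FNL = 1.980477 * 0.9810866 * 0.8990775
k_eff = 1.7469

1.7469


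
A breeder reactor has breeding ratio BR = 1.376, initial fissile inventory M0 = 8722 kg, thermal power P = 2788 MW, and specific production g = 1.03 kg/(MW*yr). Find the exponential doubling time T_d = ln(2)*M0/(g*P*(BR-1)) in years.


Breeding gain G = BR - 1 = 1.376 - 1 = 0.376
Fissile production rate = g * P * G = 1.03 * 2788 * 0.376 = 1079.73664 kg/yr
T_d = ln(2) * M0 / (g * P * G)
T_d = ln(2) * 8722 / 1079.73664 = 5.5992 yr

5.5992


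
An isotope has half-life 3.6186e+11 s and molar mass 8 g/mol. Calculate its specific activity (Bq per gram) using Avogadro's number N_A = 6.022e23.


lambda = ln(2) / t_half = ln(2) / 3.6186e+11 = 1.915512e-12 /s
SA = lambda * N_A / M
SA = 1.915512e-12 * 6.022e23 / 8
SA = 1.4419e+11 Bq/g

1.4419e+11


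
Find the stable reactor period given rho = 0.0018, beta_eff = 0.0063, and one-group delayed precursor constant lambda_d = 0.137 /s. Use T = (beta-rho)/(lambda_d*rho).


T = (beta - rho) / (lambda_d * rho)
T = (0.0063 - 0.0018) / (0.137 * 0.0018)
T = 18.248 s

18.248


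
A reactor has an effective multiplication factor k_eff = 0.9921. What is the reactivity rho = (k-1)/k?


rho = (k_eff - 1) / k_eff
rho = (0.9921 - 1) / 0.9921
rho = -0.0079629

-0.0079629


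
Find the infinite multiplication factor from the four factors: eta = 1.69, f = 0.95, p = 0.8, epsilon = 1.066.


k_inf = eta * f * p * epsilon
k_inf = 1.69 * 0.95 * 0.8 * 1.066
k_inf = 1.3692

1.3692


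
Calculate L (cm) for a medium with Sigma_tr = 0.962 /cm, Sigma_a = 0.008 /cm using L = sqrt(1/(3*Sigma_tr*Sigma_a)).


D = 1 / (3 * Sigma_tr) = 1 / (3 * 0.962) = 0.3465003 cm
L = sqrt(D / Sigma_a)
L = sqrt(0.3465003 / 0.008)
L = 6.5812 cm

6.5812


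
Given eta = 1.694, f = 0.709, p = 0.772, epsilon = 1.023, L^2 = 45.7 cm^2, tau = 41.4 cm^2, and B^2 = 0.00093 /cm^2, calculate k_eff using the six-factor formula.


k_inf = eta*f*p*eps = 1.694*0.709*0.772*1.023 = 0.9485333
P_TNL = 1/(1 + L^2*B^2) = 1/(1 + 45.7*0.00093) = 0.9592317
P_FNL = exp(-B^2*tau) = exp(-0.00093*41.4) = 0.9622298
k_eff = k_inf * P_TNL * P_FNL = 0.9485333 * 0.9592317 * 0.9622298
k_eff = 0.87550

0.87550


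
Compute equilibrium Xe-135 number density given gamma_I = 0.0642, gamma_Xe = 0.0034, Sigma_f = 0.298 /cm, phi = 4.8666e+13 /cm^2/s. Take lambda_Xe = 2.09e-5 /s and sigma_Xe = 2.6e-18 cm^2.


Xe_eq = (gamma_I + gamma_Xe) * Sigma_f * phi / (lambda_Xe + sigma_Xe * phi)
Numerator = (0.0642 + 0.0034) * 0.298 * 4.8666e+13 = 9.803668e+11
Denominator = 2.09e-5 + 2.6e-18 * 4.8666e+13 = 1.474316e-04
Xe_eq = 9.803668e+11 / 1.474316e-04 = 6.6496e+15 /cm^3

6.6496e+15


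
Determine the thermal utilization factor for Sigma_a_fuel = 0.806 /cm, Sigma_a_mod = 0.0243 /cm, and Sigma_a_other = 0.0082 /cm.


f = Sigma_a_fuel / (Sigma_a_fuel + Sigma_a_mod + Sigma_a_other)
f = 0.806 / (0.806 + 0.0243 + 0.0082)
f = 0.96124

0.96124


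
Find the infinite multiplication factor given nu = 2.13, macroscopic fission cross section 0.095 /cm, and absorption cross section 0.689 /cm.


k_inf = nu * Sigma_f / Sigma_a
k_inf = 2.13 * 0.095 / 0.689
k_inf = 0.29369

0.29369


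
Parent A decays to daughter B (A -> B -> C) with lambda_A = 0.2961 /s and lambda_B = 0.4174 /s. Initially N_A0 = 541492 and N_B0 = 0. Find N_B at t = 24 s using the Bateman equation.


N_B(t) = lambda_A * N_A0 / (lambda_B - lambda_A) * [exp(-lambda_A*t) - exp(-lambda_B*t)]
exp(-0.2961*24) = 8.198411e-04; exp(-0.4174*24) = 4.460788e-05
N_B = 0.2961 * 541492 / (0.4174 - 0.2961) * (8.198411e-04 - 4.460788e-05)
N_B = 1024.7

1024.7


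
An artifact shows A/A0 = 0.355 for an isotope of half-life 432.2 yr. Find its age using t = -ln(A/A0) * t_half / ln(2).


lambda = ln(2) / t_half = ln(2) / 432.2 = 0.001603765 /yr
t = -ln(A/A0) / lambda
t = -ln(0.355) / 0.001603765
t = 645.75 yr

645.75


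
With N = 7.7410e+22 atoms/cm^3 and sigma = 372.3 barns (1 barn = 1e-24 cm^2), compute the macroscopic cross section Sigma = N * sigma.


Sigma = N * sigma_barns * 1e-24
Sigma = 7.7410e+22 * 372.3 * 1e-24
Sigma = 28.820 /cm

28.820


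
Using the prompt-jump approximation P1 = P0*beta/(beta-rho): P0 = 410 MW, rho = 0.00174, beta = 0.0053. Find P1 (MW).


P1/P0 = beta / (beta - rho)
P1/P0 = 0.0053 / (0.0053 - 0.00174) = 1.488764
P1 = 410 * 1.488764 = 610.39 MW

610.39


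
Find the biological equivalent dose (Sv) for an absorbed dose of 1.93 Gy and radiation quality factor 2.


H = D * Q
H = 1.93 * 2
H = 3.8600 Sv

3.8600


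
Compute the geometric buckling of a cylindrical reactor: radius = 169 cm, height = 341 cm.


B^2 = (2.405/R)^2 + (pi/H)^2
B^2 = (2.405/169)^2 + (pi/341)^2
B^2 = 2.8739e-04 /cm^2

2.8739e-04


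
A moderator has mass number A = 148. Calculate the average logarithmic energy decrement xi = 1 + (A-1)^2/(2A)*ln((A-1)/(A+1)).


xi = 1 + (A-1)^2/(2A) * ln((A-1)/(A+1))
xi = 1 + (148-1)^2/(2*148) * ln((148-1)/(148 +1))
xi = 0.013453

0.013453


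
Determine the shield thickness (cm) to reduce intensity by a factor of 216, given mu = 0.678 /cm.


x = ln(factor) / mu
x = ln(216) / 0.678
x = 7.9281 cm

7.9281


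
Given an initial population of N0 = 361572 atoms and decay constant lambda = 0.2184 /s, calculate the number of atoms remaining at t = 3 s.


N = N0 * exp(-lambda * t)
N = 361572 * exp(-0.2184 * 3)
N = 187778

187778


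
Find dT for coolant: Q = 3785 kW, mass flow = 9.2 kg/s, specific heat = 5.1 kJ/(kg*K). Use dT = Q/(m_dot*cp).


dT = Q / (m_dot * cp)
dT = 3785 / (9.2 * 5.1)
dT = 80.669 C

80.669


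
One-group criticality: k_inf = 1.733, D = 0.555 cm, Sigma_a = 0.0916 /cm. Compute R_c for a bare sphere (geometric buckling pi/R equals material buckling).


L^2 = D / Sigma_a = 0.555 / 0.0916 = 6.058952 cm^2
B_m^2 = (k_inf - 1) / L^2 = (1.733 - 1) / 6.058952 = 0.1209780 /cm^2
For a bare sphere: B_g = pi/R, so R_c = pi / sqrt(B_m^2)
R_c = pi / sqrt(0.1209780) = 9.0323 cm

9.0323


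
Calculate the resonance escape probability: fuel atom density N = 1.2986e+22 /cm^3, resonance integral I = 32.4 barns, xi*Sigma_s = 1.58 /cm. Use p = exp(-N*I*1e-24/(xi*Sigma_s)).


p = exp(-N * I * 1e-24 / (xi*Sigma_s))
p = exp(-1.2986e+22 * 32.4 * 1e-24 / 1.58)
p = 0.76621

0.76621


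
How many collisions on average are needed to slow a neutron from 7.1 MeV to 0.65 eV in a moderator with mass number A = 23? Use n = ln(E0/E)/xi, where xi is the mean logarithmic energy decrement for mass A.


xi = 1 + (A-1)^2/(2A)*ln((A-1)/(A+1)) = 0.08448899 (for A = 23)
n = ln(E0/E) / xi
n = ln(7.1e6 / 0.65) / 0.08448899
n = ln(1.092308e+07) / 0.08448899 = 191.82

191.82


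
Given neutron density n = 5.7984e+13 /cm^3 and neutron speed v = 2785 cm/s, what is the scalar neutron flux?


phi = n * v
phi = 5.7984e+13 * 2785
phi = 1.6149e+17 /cm^2/s

1.6149e+17


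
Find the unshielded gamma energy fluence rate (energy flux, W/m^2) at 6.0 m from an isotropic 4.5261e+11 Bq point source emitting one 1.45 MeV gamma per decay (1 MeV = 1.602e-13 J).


psi = A * E * 1.602e-13 / (4*pi*r^2)
psi = 4.5261e+11 * 1.45 * 1.602e-13 / (4*pi*6.0^2)
psi = 2.3240e-04 W/m^2

2.3240e-04


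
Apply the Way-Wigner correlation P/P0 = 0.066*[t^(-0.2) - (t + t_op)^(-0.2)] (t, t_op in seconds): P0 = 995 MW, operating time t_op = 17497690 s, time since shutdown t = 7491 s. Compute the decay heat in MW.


P/P0 = 0.066 * [t^(-0.2) - (t + t_op)^(-0.2)]
P/P0 = 0.066 * [7491^(-0.2) - (7491 + 17497690)^(-0.2)]
P/P0 = 0.066 * [0.1679160 - 0.03559317] = 0.008733307
P = 995 * 0.008733307 = 8.6896 MW

8.6896


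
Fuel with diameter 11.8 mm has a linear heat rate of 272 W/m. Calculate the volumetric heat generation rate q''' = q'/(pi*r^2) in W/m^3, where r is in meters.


r = D / 2 / 1000 = 11.8 / 2 / 1000 = 0.0059 m
q''' = q' / (pi * r^2)
q''' = 272 / (pi * 0.0059^2)
q''' = 2.4872e+06 W/m^3

2.4872e+06


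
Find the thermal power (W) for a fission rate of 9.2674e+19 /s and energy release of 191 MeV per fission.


P = fission_rate * E_MeV * 1.602e-13
P = 9.2674e+19 * 191 * 1.602e-13
P = 2.8357e+09 W

2.8357e+09


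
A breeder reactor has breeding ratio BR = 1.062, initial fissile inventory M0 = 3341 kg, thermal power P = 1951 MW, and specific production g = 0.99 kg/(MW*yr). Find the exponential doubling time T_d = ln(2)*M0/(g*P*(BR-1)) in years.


Breeding gain G = BR - 1 = 1.062 - 1 = 0.062
Fissile production rate = g * P * G = 0.99 * 1951 * 0.062 = 119.75238 kg/yr
T_d = ln(2) * M0 / (g * P * G)
T_d = ln(2) * 3341 / 119.75238 = 19.338 yr

19.338


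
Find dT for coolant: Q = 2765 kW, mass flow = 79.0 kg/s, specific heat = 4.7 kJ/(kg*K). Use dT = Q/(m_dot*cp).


dT = Q / (m_dot * cp)
dT = 2765 / (79.0 * 4.7)
dT = 7.4468 C

7.4468


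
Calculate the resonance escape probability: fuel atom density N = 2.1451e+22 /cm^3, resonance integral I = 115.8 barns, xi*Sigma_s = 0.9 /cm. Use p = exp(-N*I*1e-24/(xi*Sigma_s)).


p = exp(-N * I * 1e-24 / (xi*Sigma_s))
p = exp(-2.1451e+22 * 115.8 * 1e-24 / 0.9)
p = 0.063290

0.063290


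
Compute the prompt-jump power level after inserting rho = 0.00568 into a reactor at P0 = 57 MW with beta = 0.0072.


P1/P0 = beta / (beta - rho)
P1/P0 = 0.0072 / (0.0072 - 0.00568) = 4.736842
P1 = 57 * 4.736842 = 270.00 MW

270.00


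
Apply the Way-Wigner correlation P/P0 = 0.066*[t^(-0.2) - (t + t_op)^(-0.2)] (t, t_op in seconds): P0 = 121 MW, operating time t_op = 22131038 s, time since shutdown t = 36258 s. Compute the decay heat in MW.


P/P0 = 0.066 * [t^(-0.2) - (t + t_op)^(-0.2)]
P/P0 = 0.066 * [36258^(-0.2) - (36258 + 22131038)^(-0.2)]
P/P0 = 0.066 * [0.1224952 - 0.03395138] = 0.005843892
P = 121 * 0.005843892 = 0.70711 MW

0.70711


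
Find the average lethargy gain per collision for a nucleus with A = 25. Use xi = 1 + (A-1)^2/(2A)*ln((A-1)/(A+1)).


xi = 1 + (A-1)^2/(2A) * ln((A-1)/(A+1))
xi = 1 + (25-1)^2/(2*25) * ln((25-1)/(25 +1))
xi = 0.077908

0.077908


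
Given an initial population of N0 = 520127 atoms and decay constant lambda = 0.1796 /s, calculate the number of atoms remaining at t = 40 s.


N = N0 * exp(-lambda * t)
N = 520127 * exp(-0.1796 * 40)
N = 394.58

394.58


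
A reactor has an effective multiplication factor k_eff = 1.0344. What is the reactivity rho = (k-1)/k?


rho = (k_eff - 1) / k_eff
rho = (1.0344 - 1) / 1.0344
rho = 0.033256

0.033256


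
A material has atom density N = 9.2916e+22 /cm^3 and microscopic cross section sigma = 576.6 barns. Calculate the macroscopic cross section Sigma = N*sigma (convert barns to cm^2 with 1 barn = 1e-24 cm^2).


Sigma = N * sigma_barns * 1e-24
Sigma = 9.2916e+22 * 576.6 * 1e-24
Sigma = 53.575 /cm

53.575


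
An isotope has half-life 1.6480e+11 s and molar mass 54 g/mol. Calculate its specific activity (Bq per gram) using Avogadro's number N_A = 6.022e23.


lambda = ln(2) / t_half = ln(2) / 1.6480e+11 = 4.205990e-12 /s
SA = lambda * N_A / M
SA = 4.205990e-12 * 6.022e23 / 54
SA = 4.6905e+10 Bq/g

4.6905e+10


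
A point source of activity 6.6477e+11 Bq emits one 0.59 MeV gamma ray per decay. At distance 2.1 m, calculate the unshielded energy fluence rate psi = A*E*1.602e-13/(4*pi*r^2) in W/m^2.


psi = A * E * 1.602e-13 / (4*pi*r^2)
psi = 6.6477e+11 * 0.59 * 1.602e-13 / (4*pi*2.1^2)
psi = 0.0011338 W/m^2

0.0011338


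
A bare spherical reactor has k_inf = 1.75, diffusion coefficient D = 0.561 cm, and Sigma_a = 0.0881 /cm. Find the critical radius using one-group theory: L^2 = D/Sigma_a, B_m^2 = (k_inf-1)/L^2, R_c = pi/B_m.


L^2 = D / Sigma_a = 0.561 / 0.0881 = 6.367764 cm^2
B_m^2 = (k_inf - 1) / L^2 = (1.75 - 1) / 6.367764 = 0.1177807 /cm^2
For a bare sphere: B_g = pi/R, so R_c = pi / sqrt(B_m^2)
R_c = pi / sqrt(0.1177807) = 9.1540 cm

9.1540


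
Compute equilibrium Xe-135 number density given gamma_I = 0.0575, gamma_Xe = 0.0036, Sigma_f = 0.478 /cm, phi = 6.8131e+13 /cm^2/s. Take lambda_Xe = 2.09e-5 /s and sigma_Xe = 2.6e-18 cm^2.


Xe_eq = (gamma_I + gamma_Xe) * Sigma_f * phi / (lambda_Xe + sigma_Xe * phi)
Numerator = (0.0575 + 0.0036) * 0.478 * 6.8131e+13 = 1.989820e+12
Denominator = 2.09e-5 + 2.6e-18 * 6.8131e+13 = 1.980406e-04
Xe_eq = 1.989820e+12 / 1.980406e-04 = 1.0048e+16 /cm^3

1.0048e+16


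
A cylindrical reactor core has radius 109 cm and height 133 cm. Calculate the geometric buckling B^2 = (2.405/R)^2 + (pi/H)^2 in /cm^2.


B^2 = (2.405/R)^2 + (pi/H)^2
B^2 = (2.405/109)^2 + (pi/133)^2
B^2 = 0.0010448 /cm^2

0.0010448


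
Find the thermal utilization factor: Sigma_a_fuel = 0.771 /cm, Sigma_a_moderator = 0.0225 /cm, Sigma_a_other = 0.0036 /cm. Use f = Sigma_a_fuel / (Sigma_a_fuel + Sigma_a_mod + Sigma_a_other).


f = Sigma_a_fuel / (Sigma_a_fuel + Sigma_a_mod + Sigma_a_other)
f = 0.771 / (0.771 + 0.0225 + 0.0036)
f = 0.96726

0.96726


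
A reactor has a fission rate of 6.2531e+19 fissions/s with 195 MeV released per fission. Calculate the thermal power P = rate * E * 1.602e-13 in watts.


P = fission_rate * E_MeV * 1.602e-13
P = 6.2531e+19 * 195 * 1.602e-13
P = 1.9534e+09 W

1.9534e+09


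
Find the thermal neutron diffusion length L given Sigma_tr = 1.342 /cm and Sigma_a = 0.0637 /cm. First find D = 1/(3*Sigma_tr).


D = 1 / (3 * Sigma_tr) = 1 / (3 * 1.342) = 0.2483855 cm
L = sqrt(D / Sigma_a)
L = sqrt(0.2483855 / 0.0637)
L = 1.9747 cm

1.9747


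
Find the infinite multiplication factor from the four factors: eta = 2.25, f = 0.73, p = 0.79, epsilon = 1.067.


k_inf = eta * f * p * epsilon
k_inf = 2.25 * 0.73 * 0.79 * 1.067
k_inf = 1.3845

1.3845


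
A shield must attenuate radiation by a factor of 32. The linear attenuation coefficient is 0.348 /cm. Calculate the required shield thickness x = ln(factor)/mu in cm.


x = ln(factor) / mu
x = ln(32) / 0.348
x = 9.9590 cm

9.9590


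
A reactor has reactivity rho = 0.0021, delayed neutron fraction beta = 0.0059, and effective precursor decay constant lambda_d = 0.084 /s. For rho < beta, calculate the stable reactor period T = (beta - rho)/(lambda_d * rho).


T = (beta - rho) / (lambda_d * rho)
T = (0.0059 - 0.0021) / (0.084 * 0.0021)
T = 21.542 s

21.542


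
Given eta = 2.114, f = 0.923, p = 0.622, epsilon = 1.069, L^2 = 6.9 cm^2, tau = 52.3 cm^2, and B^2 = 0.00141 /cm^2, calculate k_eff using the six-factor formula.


k_inf = eta*f*p*eps = 2.114*0.923*0.622*1.069 = 1.297403
P_TNL = 1/(1 + L^2*B^2) = 1/(1 + 6.9*0.00141) = 0.9903647
P_FNL = exp(-B^2*tau) = exp(-0.00141*52.3) = 0.9289104
k_eff = k_inf * P_TNL * P_FNL = 1.297403 * 0.9903647 * 0.9289104
k_eff = 1.1936

1.1936


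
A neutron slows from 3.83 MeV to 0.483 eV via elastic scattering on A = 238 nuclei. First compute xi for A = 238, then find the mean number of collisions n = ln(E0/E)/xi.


xi = 1 + (A-1)^2/(2A)*ln((A-1)/(A+1)) = 0.008379872 (for A = 238)
n = ln(E0/E) / xi
n = ln(3.83e6 / 0.483) / 0.008379872
n = ln(7.929607e+06) / 0.008379872 = 1895.7

1895.7


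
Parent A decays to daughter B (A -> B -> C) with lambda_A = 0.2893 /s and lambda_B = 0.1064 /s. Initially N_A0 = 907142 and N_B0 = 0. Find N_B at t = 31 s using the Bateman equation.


N_B(t) = lambda_A * N_A0 / (lambda_B - lambda_A) * [exp(-lambda_A*t) - exp(-lambda_B*t)]
exp(-0.2893*31) = 1.273846e-04; exp(-0.1064*31) = 0.03694223
N_B = 0.2893 * 907142 / (0.1064 - 0.2893) * (1.273846e-04 - 0.03694223)
N_B = 52824

52824
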